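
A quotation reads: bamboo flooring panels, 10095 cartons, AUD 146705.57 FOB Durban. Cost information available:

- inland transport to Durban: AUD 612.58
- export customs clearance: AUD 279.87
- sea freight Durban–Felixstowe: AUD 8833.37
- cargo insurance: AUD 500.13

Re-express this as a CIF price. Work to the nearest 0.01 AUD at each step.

Not relevant to the conversion: inland to port, export clearance — on the seller under both FOB and CIF; already in the FOB price and stays in the CIF price.
From FOB to CIF, the seller additionally bears: freight, insurance.
CIF price = 146705.57 + 8833.37 + 500.13 = 156039.07

CIF price: AUD 156039.07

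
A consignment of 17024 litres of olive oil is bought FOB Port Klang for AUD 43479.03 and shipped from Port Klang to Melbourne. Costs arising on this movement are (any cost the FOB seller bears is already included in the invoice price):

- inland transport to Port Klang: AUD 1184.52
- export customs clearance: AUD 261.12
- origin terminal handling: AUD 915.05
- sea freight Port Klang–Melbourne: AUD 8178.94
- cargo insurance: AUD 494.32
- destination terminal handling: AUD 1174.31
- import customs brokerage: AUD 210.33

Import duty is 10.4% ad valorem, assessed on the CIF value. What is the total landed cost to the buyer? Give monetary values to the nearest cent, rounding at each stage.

Total landed cost: AUD 58960.77

FOB: the seller bears costs until goods are on board at the origin port; the buyer bears freight, insurance and all costs thereafter.
Already in the invoice (seller's account under FOB): inland to port, export clearance, origin terminal — exclude.
CIF value = FOB price + freight + insurance = 43479.03 + 8178.94 + 494.32 = 52152.29
Import duty = 52152.29 × 10.4% = 5423.84
Buyer bears: freight 8178.94 + insurance 494.32 + destination terminal 1174.31 + brokerage 210.33 + duty 5423.84 = 15481.74
Landed cost = invoice 43479.03 + 15481.74 = 58960.77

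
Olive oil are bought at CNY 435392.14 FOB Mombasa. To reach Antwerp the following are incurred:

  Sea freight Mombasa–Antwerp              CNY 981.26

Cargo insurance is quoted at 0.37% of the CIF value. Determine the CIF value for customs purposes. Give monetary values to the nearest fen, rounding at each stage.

Let C be the CIF value. C = FOB price + freight + 0.37% × C
C − 0.37% × C = 435392.14 + 981.26
0.9963 × C = 436373.40
C = 436373.40 / 0.9963 = 437993.98
Insurance premium = 0.37% × 437993.98 = 1620.58

CIF value: CNY 437993.98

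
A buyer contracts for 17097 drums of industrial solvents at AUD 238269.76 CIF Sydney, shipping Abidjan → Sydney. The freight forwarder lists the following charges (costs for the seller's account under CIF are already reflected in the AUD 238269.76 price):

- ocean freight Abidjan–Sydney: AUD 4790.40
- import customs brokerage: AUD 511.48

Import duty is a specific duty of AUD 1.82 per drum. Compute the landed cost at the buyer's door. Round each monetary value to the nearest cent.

Total landed cost: AUD 269897.78

CIF: the seller pays costs through ocean freight and marine insurance to the destination port.
Already in the invoice (seller's account under CIF): freight — exclude.
The CIF price already equals the CIF value: 238269.76
Import duty = 17097 × 1.82 = 31116.54
Buyer bears: brokerage 511.48 + duty 31116.54 = 31628.02
Landed cost = invoice 238269.76 + 31628.02 = 269897.78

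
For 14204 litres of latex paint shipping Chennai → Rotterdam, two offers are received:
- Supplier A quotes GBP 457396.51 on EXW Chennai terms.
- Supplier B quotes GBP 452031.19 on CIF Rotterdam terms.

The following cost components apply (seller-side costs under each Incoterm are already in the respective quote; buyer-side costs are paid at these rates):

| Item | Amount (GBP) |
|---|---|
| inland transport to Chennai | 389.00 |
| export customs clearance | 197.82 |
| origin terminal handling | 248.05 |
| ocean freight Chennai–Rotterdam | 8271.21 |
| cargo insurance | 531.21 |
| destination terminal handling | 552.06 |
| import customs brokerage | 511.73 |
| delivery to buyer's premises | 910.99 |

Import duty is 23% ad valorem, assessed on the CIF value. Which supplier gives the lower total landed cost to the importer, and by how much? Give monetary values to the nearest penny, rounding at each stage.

Supplier B is cheaper by GBP 18453.21

Supplier A (EXW):
CIF value = EXW price + inland to port + export clearance + origin terminal + freight + insurance = 457396.51 + 389.00 + 197.82 + 248.05 + 8271.21 + 531.21 = 467033.80
Import duty = 467033.80 × 23% = 107417.77
Buyer bears (A): 389.00 + 197.82 + 248.05 + 8271.21 + 531.21 + 552.06 + 511.73 + 910.99 = 11612.07
Landed cost (A) = invoice 457396.51 + 11612.07 + duty 107417.77 = 576426.35
Supplier B (CIF):
The CIF price already equals the CIF value: 452031.19
Import duty = 452031.19 × 23% = 103967.17
Buyer bears (B): 552.06 + 511.73 + 910.99 = 1974.78
Landed cost (B) = invoice 452031.19 + 1974.78 + duty 103967.17 = 557973.14
Difference = |576426.35 − 557973.14| = 18453.21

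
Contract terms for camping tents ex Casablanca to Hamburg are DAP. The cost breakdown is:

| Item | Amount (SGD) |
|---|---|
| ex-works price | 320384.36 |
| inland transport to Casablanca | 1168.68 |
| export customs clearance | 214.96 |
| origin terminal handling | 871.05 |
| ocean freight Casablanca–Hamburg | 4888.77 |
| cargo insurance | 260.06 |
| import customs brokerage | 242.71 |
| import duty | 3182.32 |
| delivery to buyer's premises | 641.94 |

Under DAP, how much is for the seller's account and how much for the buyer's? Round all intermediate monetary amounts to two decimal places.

Seller: SGD 328429.82; buyer: SGD 3425.03

DAP: the seller bears all costs to the named destination except import duty and clearance.
Seller's account: goods 320384.36 + inland to port 1168.68 + export clearance 214.96 + origin terminal 871.05 + freight 4888.77 + insurance 260.06 + delivery 641.94 = 328429.82
Buyer's account: brokerage 242.71 + duty 3182.32 = 3425.03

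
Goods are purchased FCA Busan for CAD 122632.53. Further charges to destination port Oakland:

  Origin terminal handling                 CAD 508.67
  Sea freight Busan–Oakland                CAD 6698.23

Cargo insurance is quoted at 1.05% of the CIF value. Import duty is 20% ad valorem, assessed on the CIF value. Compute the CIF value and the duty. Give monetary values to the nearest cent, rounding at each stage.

CIF value: CAD 131217.21; import duty: CAD 26243.44

Let C be the CIF value. C = FCA price + pre-shipment costs + freight + 1.05% × C
C − 1.05% × C = 122632.53 + 508.67 + 6698.23
0.9895 × C = 129839.43
C = 129839.43 / 0.9895 = 131217.21
Insurance premium = 1.05% × 131217.21 = 1377.78
Import duty = 131217.21 × 20% = 26243.44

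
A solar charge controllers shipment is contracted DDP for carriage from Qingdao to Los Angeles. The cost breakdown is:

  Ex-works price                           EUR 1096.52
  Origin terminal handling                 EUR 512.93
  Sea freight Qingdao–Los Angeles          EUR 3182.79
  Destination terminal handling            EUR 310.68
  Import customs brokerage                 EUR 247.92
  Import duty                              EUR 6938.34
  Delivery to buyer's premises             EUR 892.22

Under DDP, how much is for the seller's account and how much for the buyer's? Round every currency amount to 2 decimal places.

DDP: the seller bears all costs including import duty.
Seller's account: goods 1096.52 + origin terminal 512.93 + freight 3182.79 + destination terminal 310.68 + brokerage 247.92 + duty 6938.34 + delivery 892.22 = 13181.40
Buyer's account: 0.00

Seller: EUR 13181.40; buyer: EUR 0.00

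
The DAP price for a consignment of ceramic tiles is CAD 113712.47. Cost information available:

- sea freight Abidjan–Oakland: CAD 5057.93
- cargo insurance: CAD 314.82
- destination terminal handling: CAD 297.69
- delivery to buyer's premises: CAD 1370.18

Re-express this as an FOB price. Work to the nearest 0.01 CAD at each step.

FOB price: CAD 106671.85

From DAP to FOB, the seller no longer bears: freight, insurance, destination terminal, delivery.
FOB price = 113712.47 − 5057.93 − 314.82 − 297.69 − 1370.18 = 106671.85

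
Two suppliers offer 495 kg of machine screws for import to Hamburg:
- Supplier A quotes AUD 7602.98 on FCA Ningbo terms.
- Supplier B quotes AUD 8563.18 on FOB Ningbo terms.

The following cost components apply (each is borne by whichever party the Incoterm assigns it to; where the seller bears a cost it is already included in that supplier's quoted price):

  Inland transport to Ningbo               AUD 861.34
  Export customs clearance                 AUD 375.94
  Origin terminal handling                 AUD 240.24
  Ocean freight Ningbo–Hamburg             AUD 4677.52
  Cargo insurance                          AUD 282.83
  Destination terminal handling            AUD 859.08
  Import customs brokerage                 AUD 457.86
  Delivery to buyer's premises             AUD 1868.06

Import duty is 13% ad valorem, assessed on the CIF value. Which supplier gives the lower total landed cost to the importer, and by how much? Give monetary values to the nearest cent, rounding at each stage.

Supplier A is cheaper by AUD 813.56

Supplier A (FCA):
CIF value = FCA price + origin terminal + freight + insurance = 7602.98 + 240.24 + 4677.52 + 282.83 = 12803.57
Import duty = 12803.57 × 13% = 1664.46
Buyer bears (A): 240.24 + 4677.52 + 282.83 + 859.08 + 457.86 + 1868.06 = 8385.59
Landed cost (A) = invoice 7602.98 + 8385.59 + duty 1664.46 = 17653.03
Supplier B (FOB):
CIF value = FOB price + freight + insurance = 8563.18 + 4677.52 + 282.83 = 13523.53
Import duty = 13523.53 × 13% = 1758.06
Buyer bears (B): 4677.52 + 282.83 + 859.08 + 457.86 + 1868.06 = 8145.35
Landed cost (B) = invoice 8563.18 + 8145.35 + duty 1758.06 = 18466.59
Difference = |17653.03 − 18466.59| = 813.56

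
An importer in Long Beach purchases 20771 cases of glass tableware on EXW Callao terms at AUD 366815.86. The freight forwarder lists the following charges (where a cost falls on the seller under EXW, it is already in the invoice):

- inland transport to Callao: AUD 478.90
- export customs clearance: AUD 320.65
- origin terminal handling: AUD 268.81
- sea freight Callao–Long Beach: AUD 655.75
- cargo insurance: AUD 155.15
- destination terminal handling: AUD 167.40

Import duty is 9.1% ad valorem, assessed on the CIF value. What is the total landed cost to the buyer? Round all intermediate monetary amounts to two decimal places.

EXW: the seller makes goods available at their premises; the buyer bears all onward costs.
CIF value = EXW price + inland to port + export clearance + origin terminal + freight + insurance = 366815.86 + 478.90 + 320.65 + 268.81 + 655.75 + 155.15 = 368695.12
Import duty = 368695.12 × 9.1% = 33551.26
Buyer bears: inland to port 478.90 + export clearance 320.65 + origin terminal 268.81 + freight 655.75 + insurance 155.15 + destination terminal 167.40 + duty 33551.26 = 35597.92
Landed cost = invoice 366815.86 + 35597.92 = 402413.78

Total landed cost: AUD 402413.78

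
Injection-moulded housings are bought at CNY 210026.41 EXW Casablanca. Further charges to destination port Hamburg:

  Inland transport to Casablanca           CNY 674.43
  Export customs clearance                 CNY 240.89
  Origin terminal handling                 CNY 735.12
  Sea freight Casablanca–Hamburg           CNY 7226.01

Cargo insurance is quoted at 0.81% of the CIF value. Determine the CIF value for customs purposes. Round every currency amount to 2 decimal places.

Let C be the CIF value. C = EXW price + pre-shipment costs + freight + 0.81% × C
C − 0.81% × C = 210026.41 + 674.43 + 240.89 + 735.12 + 7226.01
0.9919 × C = 218902.86
C = 218902.86 / 0.9919 = 220690.45
Insurance premium = 0.81% × 220690.45 = 1787.59

CIF value: CNY 220690.45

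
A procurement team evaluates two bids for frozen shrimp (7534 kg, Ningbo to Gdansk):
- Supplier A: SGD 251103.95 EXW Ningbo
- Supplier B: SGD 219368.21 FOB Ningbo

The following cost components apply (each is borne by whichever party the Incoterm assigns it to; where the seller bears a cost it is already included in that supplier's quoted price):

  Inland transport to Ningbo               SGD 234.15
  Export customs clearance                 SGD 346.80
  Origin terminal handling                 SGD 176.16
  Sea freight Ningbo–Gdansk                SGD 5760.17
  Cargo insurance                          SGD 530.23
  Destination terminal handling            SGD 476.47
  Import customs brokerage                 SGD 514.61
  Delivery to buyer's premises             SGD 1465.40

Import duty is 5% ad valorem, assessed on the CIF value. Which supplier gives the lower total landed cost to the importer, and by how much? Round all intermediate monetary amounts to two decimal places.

Supplier A (EXW):
CIF value = EXW price + inland to port + export clearance + origin terminal + freight + insurance = 251103.95 + 234.15 + 346.80 + 176.16 + 5760.17 + 530.23 = 258151.46
Import duty = 258151.46 × 5% = 12907.57
Buyer bears (A): 234.15 + 346.80 + 176.16 + 5760.17 + 530.23 + 476.47 + 514.61 + 1465.40 = 9503.99
Landed cost (A) = invoice 251103.95 + 9503.99 + duty 12907.57 = 273515.51
Supplier B (FOB):
CIF value = FOB price + freight + insurance = 219368.21 + 5760.17 + 530.23 = 225658.61
Import duty = 225658.61 × 5% = 11282.93
Buyer bears (B): 5760.17 + 530.23 + 476.47 + 514.61 + 1465.40 = 8746.88
Landed cost (B) = invoice 219368.21 + 8746.88 + duty 11282.93 = 239398.02
Difference = |273515.51 − 239398.02| = 34117.49

Supplier B is cheaper by SGD 34117.49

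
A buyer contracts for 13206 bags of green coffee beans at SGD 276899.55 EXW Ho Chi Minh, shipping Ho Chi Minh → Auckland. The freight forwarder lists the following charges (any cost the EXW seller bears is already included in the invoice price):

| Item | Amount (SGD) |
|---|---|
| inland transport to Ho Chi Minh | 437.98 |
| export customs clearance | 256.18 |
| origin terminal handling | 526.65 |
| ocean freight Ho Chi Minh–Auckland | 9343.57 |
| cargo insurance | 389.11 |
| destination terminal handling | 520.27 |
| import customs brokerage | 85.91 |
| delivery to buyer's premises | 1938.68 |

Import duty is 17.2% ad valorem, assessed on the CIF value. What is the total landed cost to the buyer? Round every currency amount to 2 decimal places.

Total landed cost: SGD 339908.62

EXW: the seller makes goods available at their premises; the buyer bears all onward costs.
CIF value = EXW price + inland to port + export clearance + origin terminal + freight + insurance = 276899.55 + 437.98 + 256.18 + 526.65 + 9343.57 + 389.11 = 287853.04
Import duty = 287853.04 × 17.2% = 49510.72
Buyer bears: inland to port 437.98 + export clearance 256.18 + origin terminal 526.65 + freight 9343.57 + insurance 389.11 + destination terminal 520.27 + brokerage 85.91 + delivery 1938.68 + duty 49510.72 = 63009.07
Landed cost = invoice 276899.55 + 63009.07 = 339908.62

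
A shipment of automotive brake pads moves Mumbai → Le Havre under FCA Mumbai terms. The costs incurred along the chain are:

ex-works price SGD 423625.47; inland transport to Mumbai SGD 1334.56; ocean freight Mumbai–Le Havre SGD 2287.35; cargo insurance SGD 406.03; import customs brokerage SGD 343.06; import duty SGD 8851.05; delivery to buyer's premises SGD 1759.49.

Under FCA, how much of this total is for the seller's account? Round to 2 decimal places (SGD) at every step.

Seller's account: SGD 424960.03

FCA: the seller delivers export-cleared goods to the carrier; the buyer bears costs from that point.
Seller's account: goods 423625.47 + inland to port 1334.56 = 424960.03
Buyer's account: freight 2287.35 + insurance 406.03 + brokerage 343.06 + duty 8851.05 + delivery 1759.49 = 13646.98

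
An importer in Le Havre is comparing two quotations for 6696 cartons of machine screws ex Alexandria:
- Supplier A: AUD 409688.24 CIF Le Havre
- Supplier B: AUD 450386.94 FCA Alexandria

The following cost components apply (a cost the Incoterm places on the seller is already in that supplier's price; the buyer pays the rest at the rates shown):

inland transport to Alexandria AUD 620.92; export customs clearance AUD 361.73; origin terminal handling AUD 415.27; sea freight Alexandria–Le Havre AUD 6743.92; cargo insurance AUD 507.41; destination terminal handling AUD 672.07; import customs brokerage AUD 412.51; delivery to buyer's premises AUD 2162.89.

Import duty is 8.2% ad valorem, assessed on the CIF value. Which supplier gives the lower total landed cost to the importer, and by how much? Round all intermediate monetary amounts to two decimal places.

Supplier A (CIF):
The CIF price already equals the CIF value: 409688.24
Import duty = 409688.24 × 8.2% = 33594.44
Buyer bears (A): 672.07 + 412.51 + 2162.89 = 3247.47
Landed cost (A) = invoice 409688.24 + 3247.47 + duty 33594.44 = 446530.15
Supplier B (FCA):
CIF value = FCA price + origin terminal + freight + insurance = 450386.94 + 415.27 + 6743.92 + 507.41 = 458053.54
Import duty = 458053.54 × 8.2% = 37560.39
Buyer bears (B): 415.27 + 6743.92 + 507.41 + 672.07 + 412.51 + 2162.89 = 10914.07
Landed cost (B) = invoice 450386.94 + 10914.07 + duty 37560.39 = 498861.40
Difference = |446530.15 − 498861.40| = 52331.25

Supplier A is cheaper by AUD 52331.25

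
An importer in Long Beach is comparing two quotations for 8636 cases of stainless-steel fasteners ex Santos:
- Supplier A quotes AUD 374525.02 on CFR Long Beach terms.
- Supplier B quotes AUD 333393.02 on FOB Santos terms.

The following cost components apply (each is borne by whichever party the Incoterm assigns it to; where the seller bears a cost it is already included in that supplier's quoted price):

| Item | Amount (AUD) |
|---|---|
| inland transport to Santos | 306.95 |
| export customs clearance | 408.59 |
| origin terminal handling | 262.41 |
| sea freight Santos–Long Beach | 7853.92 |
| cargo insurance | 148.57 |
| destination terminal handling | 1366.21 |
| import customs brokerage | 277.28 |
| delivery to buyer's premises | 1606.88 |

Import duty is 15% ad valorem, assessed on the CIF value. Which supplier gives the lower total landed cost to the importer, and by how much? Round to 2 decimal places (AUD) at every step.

Supplier B is cheaper by AUD 38269.79

Supplier A (CFR):
CIF value = CFR price + insurance = 374525.02 + 148.57 = 374673.59
Import duty = 374673.59 × 15% = 56201.04
Buyer bears (A): 148.57 + 1366.21 + 277.28 + 1606.88 = 3398.94
Landed cost (A) = invoice 374525.02 + 3398.94 + duty 56201.04 = 434125.00
Supplier B (FOB):
CIF value = FOB price + freight + insurance = 333393.02 + 7853.92 + 148.57 = 341395.51
Import duty = 341395.51 × 15% = 51209.33
Buyer bears (B): 7853.92 + 148.57 + 1366.21 + 277.28 + 1606.88 = 11252.86
Landed cost (B) = invoice 333393.02 + 11252.86 + duty 51209.33 = 395855.21
Difference = |434125.00 − 395855.21| = 38269.79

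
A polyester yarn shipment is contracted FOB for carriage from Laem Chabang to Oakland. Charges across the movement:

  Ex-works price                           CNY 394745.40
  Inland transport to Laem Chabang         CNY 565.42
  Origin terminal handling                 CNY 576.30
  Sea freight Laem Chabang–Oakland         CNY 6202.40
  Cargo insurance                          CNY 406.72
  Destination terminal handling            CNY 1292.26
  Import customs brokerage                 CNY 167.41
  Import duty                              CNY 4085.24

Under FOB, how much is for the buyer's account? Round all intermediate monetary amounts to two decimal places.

Buyer's account: CNY 12154.03

FOB: the seller bears costs until goods are on board at the origin port; the buyer bears freight, insurance and all costs thereafter.
Seller's account: goods 394745.40 + inland to port 565.42 + origin terminal 576.30 = 395887.12
Buyer's account: freight 6202.40 + insurance 406.72 + destination terminal 1292.26 + brokerage 167.41 + duty 4085.24 = 12154.03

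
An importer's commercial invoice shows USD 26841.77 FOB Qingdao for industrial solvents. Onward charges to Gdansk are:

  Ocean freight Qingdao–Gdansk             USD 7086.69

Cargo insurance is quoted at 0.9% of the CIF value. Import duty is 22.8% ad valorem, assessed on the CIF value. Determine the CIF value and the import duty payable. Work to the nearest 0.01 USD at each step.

Let C be the CIF value. C = FOB price + freight + 0.9% × C
C − 0.9% × C = 26841.77 + 7086.69
0.991 × C = 33928.46
C = 33928.46 / 0.991 = 34236.59
Insurance premium = 0.9% × 34236.59 = 308.13
Import duty = 34236.59 × 22.8% = 7805.94

CIF value: USD 34236.59; import duty: USD 7805.94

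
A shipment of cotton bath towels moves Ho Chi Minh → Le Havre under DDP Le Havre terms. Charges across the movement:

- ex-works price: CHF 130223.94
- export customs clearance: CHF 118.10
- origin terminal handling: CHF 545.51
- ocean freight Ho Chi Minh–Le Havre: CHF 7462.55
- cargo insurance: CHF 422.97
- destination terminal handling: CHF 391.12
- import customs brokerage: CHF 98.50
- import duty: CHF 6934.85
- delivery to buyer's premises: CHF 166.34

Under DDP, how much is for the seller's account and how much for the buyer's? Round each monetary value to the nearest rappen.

Seller: CHF 146363.88; buyer: CHF 0.00

DDP: the seller bears all costs including import duty.
Seller's account: goods 130223.94 + export clearance 118.10 + origin terminal 545.51 + freight 7462.55 + insurance 422.97 + destination terminal 391.12 + brokerage 98.50 + duty 6934.85 + delivery 166.34 = 146363.88
Buyer's account: 0.00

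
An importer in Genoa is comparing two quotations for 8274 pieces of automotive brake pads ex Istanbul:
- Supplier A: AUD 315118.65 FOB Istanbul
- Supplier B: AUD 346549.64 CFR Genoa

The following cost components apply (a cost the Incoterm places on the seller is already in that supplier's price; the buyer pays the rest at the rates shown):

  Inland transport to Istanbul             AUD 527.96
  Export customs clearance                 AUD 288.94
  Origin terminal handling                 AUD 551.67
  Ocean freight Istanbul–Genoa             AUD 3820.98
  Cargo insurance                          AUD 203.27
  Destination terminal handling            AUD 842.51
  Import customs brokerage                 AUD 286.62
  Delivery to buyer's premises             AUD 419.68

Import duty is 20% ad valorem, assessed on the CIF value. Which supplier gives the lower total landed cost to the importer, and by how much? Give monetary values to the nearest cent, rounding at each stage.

Supplier A is cheaper by AUD 33132.01

Supplier A (FOB):
CIF value = FOB price + freight + insurance = 315118.65 + 3820.98 + 203.27 = 319142.90
Import duty = 319142.90 × 20% = 63828.58
Buyer bears (A): 3820.98 + 203.27 + 842.51 + 286.62 + 419.68 = 5573.06
Landed cost (A) = invoice 315118.65 + 5573.06 + duty 63828.58 = 384520.29
Supplier B (CFR):
CIF value = CFR price + insurance = 346549.64 + 203.27 = 346752.91
Import duty = 346752.91 × 20% = 69350.58
Buyer bears (B): 203.27 + 842.51 + 286.62 + 419.68 = 1752.08
Landed cost (B) = invoice 346549.64 + 1752.08 + duty 69350.58 = 417652.30
Difference = |384520.29 − 417652.30| = 33132.01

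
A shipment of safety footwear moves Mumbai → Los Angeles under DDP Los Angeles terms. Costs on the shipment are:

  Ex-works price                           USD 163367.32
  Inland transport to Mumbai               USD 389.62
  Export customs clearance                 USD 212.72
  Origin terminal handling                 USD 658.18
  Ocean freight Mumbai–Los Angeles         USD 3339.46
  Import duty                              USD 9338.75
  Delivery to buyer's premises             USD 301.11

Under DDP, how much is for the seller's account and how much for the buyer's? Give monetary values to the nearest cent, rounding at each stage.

Seller: USD 177607.16; buyer: USD 0.00

DDP: the seller bears all costs including import duty.
Seller's account: goods 163367.32 + inland to port 389.62 + export clearance 212.72 + origin terminal 658.18 + freight 3339.46 + duty 9338.75 + delivery 301.11 = 177607.16
Buyer's account: 0.00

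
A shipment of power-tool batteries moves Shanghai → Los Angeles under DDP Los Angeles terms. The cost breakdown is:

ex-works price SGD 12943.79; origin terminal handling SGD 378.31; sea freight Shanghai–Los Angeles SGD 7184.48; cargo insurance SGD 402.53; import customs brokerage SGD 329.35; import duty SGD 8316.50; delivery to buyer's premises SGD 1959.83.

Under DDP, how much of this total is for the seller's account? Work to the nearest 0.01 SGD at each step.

Seller's account: SGD 31514.79

DDP: the seller bears all costs including import duty.
Seller's account: goods 12943.79 + origin terminal 378.31 + freight 7184.48 + insurance 402.53 + brokerage 329.35 + duty 8316.50 + delivery 1959.83 = 31514.79
Buyer's account: 0.00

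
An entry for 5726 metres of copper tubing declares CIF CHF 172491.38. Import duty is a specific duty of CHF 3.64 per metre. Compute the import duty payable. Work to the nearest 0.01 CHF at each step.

Import duty = 5726 × 3.64 = 20842.64

Import duty: CHF 20842.64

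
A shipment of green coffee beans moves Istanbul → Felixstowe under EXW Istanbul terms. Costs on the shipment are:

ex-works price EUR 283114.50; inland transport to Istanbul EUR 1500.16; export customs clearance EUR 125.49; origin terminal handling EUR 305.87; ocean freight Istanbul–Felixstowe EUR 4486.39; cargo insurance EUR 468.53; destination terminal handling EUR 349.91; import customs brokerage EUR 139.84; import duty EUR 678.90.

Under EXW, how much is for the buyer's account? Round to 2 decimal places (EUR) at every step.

EXW: the seller makes goods available at their premises; the buyer bears all onward costs.
Seller's account: goods 283114.50 = 283114.50
Buyer's account: inland to port 1500.16 + export clearance 125.49 + origin terminal 305.87 + freight 4486.39 + insurance 468.53 + destination terminal 349.91 + brokerage 139.84 + duty 678.90 = 8055.09

Buyer's account: EUR 8055.09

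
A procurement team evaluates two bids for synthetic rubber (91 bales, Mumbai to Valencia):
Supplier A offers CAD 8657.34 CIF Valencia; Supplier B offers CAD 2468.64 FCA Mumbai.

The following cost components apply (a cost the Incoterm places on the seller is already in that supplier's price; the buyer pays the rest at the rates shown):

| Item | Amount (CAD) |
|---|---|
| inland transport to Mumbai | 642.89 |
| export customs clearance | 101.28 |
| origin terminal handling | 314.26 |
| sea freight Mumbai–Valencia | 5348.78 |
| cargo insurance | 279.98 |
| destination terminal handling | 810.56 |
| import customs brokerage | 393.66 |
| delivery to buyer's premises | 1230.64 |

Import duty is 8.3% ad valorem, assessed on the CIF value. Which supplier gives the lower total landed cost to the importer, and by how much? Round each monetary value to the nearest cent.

Supplier B is cheaper by CAD 266.07

Supplier A (CIF):
The CIF price already equals the CIF value: 8657.34
Import duty = 8657.34 × 8.3% = 718.56
Buyer bears (A): 810.56 + 393.66 + 1230.64 = 2434.86
Landed cost (A) = invoice 8657.34 + 2434.86 + duty 718.56 = 11810.76
Supplier B (FCA):
CIF value = FCA price + origin terminal + freight + insurance = 2468.64 + 314.26 + 5348.78 + 279.98 = 8411.66
Import duty = 8411.66 × 8.3% = 698.17
Buyer bears (B): 314.26 + 5348.78 + 279.98 + 810.56 + 393.66 + 1230.64 = 8377.88
Landed cost (B) = invoice 2468.64 + 8377.88 + duty 698.17 = 11544.69
Difference = |11810.76 − 11544.69| = 266.07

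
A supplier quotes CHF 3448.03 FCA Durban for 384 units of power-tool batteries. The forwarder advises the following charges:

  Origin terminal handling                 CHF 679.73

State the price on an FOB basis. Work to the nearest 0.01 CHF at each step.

From FCA to FOB, the seller additionally bears: origin terminal.
FOB price = 3448.03 + 679.73 = 4127.76

FOB price: CHF 4127.76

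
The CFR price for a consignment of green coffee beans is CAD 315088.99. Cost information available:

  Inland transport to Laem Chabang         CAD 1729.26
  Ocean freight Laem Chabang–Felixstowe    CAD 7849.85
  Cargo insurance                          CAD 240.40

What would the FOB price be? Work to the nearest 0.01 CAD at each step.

FOB price: CAD 307239.14

Not relevant to the conversion: inland to port — on the seller under both CFR and FOB; already in the CFR price and stays in the FOB price. insurance — on the buyer under both terms; not part of either seller's price.
From CFR to FOB, the seller no longer bears: freight.
FOB price = 315088.99 − 7849.85 = 307239.14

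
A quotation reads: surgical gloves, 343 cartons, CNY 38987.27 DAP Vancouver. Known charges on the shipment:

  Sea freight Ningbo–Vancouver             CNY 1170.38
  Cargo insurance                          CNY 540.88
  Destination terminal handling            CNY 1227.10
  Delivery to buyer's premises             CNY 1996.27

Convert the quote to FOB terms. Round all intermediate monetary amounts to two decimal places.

From DAP to FOB, the seller no longer bears: freight, insurance, destination terminal, delivery.
FOB price = 38987.27 − 1170.38 − 540.88 − 1227.10 − 1996.27 = 34052.64

FOB price: CNY 34052.64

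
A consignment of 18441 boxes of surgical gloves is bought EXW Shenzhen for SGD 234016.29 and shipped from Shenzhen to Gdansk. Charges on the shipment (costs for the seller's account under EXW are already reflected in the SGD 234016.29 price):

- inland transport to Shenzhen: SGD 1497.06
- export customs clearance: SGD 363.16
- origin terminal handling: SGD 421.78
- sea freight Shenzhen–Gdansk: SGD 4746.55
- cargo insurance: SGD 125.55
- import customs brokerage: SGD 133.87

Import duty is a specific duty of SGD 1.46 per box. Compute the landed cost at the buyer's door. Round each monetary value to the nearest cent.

EXW: the seller makes goods available at their premises; the buyer bears all onward costs.
CIF value = EXW price + inland to port + export clearance + origin terminal + freight + insurance = 234016.29 + 1497.06 + 363.16 + 421.78 + 4746.55 + 125.55 = 241170.39
Import duty = 18441 × 1.46 = 26923.86
Buyer bears: inland to port 1497.06 + export clearance 363.16 + origin terminal 421.78 + freight 4746.55 + insurance 125.55 + brokerage 133.87 + duty 26923.86 = 34211.83
Landed cost = invoice 234016.29 + 34211.83 = 268228.12

Total landed cost: SGD 268228.12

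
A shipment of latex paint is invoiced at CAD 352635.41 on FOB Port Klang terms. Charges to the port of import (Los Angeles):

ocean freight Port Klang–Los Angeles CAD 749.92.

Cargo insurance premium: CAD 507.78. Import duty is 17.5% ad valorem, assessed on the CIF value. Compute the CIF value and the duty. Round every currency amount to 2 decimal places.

CIF = FOB price + freight + insurance
CIF = 352635.41 + 749.92 + 507.78 = 353893.11
Import duty = 353893.11 × 17.5% = 61931.29

CIF value: CAD 353893.11; import duty: CAD 61931.29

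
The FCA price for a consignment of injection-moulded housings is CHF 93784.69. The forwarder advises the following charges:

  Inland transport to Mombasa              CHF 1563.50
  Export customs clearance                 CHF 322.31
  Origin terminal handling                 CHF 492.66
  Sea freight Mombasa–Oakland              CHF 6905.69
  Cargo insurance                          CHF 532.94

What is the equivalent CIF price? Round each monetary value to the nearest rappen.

CIF price: CHF 101715.98

Not relevant to the conversion: inland to port, export clearance — on the seller under both FCA and CIF; already in the FCA price and stays in the CIF price.
From FCA to CIF, the seller additionally bears: origin terminal, freight, insurance.
CIF price = 93784.69 + 492.66 + 6905.69 + 532.94 = 101715.98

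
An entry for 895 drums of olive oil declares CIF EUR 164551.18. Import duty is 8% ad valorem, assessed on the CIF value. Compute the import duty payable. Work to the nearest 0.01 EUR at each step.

Import duty = 164551.18 × 8% = 13164.09

Import duty: EUR 13164.09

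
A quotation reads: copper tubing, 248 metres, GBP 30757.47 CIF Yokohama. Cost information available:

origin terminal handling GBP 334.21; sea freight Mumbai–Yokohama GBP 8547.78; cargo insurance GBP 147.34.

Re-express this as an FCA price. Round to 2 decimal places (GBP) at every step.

FCA price: GBP 21728.14

From CIF to FCA, the seller no longer bears: origin terminal, freight, insurance.
FCA price = 30757.47 − 334.21 − 8547.78 − 147.34 = 21728.14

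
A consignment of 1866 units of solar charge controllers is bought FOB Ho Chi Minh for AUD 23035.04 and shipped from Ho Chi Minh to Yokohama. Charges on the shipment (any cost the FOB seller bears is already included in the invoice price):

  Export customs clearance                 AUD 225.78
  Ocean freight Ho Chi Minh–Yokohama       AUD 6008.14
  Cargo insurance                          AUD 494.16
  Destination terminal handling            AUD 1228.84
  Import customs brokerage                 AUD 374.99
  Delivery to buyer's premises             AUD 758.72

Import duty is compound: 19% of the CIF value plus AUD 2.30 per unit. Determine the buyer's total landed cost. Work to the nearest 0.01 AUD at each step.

FOB: the seller bears costs until goods are on board at the origin port; the buyer bears freight, insurance and all costs thereafter.
Already in the invoice (seller's account under FOB): export clearance — exclude.
CIF value = FOB price + freight + insurance = 23035.04 + 6008.14 + 494.16 = 29537.34
Ad valorem component: 29537.34 × 19% = 5612.09
Specific component: 1866 × 2.30 = 4291.80
Import duty = 5612.09 + 4291.80 = 9903.89
Buyer bears: freight 6008.14 + insurance 494.16 + destination terminal 1228.84 + brokerage 374.99 + delivery 758.72 + duty 9903.89 = 18768.74
Landed cost = invoice 23035.04 + 18768.74 = 41803.78

Total landed cost: AUD 41803.78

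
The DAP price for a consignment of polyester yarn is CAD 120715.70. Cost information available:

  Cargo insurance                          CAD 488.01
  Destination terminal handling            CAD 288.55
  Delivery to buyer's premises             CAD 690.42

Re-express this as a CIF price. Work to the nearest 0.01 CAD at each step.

Not relevant to the conversion: insurance — on the seller under both DAP and CIF; already in the DAP price and stays in the CIF price.
From DAP to CIF, the seller no longer bears: destination terminal, delivery.
CIF price = 120715.70 − 288.55 − 690.42 = 119736.73

CIF price: CAD 119736.73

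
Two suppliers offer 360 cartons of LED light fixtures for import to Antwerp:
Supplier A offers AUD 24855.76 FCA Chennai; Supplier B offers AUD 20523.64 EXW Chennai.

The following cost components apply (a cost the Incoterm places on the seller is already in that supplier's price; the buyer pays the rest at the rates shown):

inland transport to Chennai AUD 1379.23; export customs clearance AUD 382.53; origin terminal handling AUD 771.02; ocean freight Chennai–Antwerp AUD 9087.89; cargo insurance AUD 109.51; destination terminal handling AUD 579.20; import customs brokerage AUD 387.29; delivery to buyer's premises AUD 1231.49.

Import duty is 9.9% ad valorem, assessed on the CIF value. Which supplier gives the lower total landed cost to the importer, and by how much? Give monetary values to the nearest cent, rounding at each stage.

Supplier A (FCA):
CIF value = FCA price + origin terminal + freight + insurance = 24855.76 + 771.02 + 9087.89 + 109.51 = 34824.18
Import duty = 34824.18 × 9.9% = 3447.59
Buyer bears (A): 771.02 + 9087.89 + 109.51 + 579.20 + 387.29 + 1231.49 = 12166.40
Landed cost (A) = invoice 24855.76 + 12166.40 + duty 3447.59 = 40469.75
Supplier B (EXW):
CIF value = EXW price + inland to port + export clearance + origin terminal + freight + insurance = 20523.64 + 1379.23 + 382.53 + 771.02 + 9087.89 + 109.51 = 32253.82
Import duty = 32253.82 × 9.9% = 3193.13
Buyer bears (B): 1379.23 + 382.53 + 771.02 + 9087.89 + 109.51 + 579.20 + 387.29 + 1231.49 = 13928.16
Landed cost (B) = invoice 20523.64 + 13928.16 + duty 3193.13 = 37644.93
Difference = |40469.75 − 37644.93| = 2824.82

Supplier B is cheaper by AUD 2824.82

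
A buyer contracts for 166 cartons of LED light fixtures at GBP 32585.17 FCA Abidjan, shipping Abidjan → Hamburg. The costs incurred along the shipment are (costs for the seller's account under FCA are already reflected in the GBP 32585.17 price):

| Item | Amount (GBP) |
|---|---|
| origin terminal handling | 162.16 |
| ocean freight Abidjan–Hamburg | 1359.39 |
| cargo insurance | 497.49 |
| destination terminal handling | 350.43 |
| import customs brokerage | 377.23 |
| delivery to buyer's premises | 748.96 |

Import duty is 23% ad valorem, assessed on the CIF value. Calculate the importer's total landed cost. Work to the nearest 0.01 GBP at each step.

Total landed cost: GBP 44039.80

FCA: the seller delivers export-cleared goods to the carrier; the buyer bears costs from that point.
CIF value = FCA price + origin terminal + freight + insurance = 32585.17 + 162.16 + 1359.39 + 497.49 = 34604.21
Import duty = 34604.21 × 23% = 7958.97
Buyer bears: origin terminal 162.16 + freight 1359.39 + insurance 497.49 + destination terminal 350.43 + brokerage 377.23 + delivery 748.96 + duty 7958.97 = 11454.63
Landed cost = invoice 32585.17 + 11454.63 = 44039.80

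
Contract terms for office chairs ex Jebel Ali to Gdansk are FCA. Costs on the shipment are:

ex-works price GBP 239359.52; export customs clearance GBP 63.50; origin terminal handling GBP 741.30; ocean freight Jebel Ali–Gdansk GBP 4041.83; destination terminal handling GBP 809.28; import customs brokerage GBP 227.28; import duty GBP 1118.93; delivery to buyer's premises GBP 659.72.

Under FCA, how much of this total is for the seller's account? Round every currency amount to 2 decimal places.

Seller's account: GBP 239423.02

FCA: the seller delivers export-cleared goods to the carrier; the buyer bears costs from that point.
Seller's account: goods 239359.52 + export clearance 63.50 = 239423.02
Buyer's account: origin terminal 741.30 + freight 4041.83 + destination terminal 809.28 + brokerage 227.28 + duty 1118.93 + delivery 659.72 = 7598.34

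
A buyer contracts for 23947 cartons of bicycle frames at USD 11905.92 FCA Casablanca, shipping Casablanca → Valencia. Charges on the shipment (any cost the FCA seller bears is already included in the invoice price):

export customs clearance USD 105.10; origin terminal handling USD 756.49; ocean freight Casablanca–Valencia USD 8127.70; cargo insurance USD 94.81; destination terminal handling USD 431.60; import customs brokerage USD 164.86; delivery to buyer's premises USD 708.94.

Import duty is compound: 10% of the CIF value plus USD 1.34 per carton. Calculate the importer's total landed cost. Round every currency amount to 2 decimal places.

Total landed cost: USD 56367.79

FCA: the seller delivers export-cleared goods to the carrier; the buyer bears costs from that point.
Already in the invoice (seller's account under FCA): export clearance — exclude.
CIF value = FCA price + origin terminal + freight + insurance = 11905.92 + 756.49 + 8127.70 + 94.81 = 20884.92
Ad valorem component: 20884.92 × 10% = 2088.49
Specific component: 23947 × 1.34 = 32088.98
Import duty = 2088.49 + 32088.98 = 34177.47
Buyer bears: origin terminal 756.49 + freight 8127.70 + insurance 94.81 + destination terminal 431.60 + brokerage 164.86 + delivery 708.94 + duty 34177.47 = 44461.87
Landed cost = invoice 11905.92 + 44461.87 = 56367.79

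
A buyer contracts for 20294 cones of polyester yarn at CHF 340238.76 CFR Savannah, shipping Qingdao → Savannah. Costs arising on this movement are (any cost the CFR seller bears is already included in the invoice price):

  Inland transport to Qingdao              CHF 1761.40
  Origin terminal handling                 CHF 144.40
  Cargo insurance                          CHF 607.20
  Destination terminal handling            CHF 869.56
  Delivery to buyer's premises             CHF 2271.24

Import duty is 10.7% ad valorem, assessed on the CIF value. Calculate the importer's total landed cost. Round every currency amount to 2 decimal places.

CFR: the seller pays costs through ocean freight to the destination port, but not insurance.
Already in the invoice (seller's account under CFR): inland to port, origin terminal — exclude.
CIF value = CFR price + insurance = 340238.76 + 607.20 = 340845.96
Import duty = 340845.96 × 10.7% = 36470.52
Buyer bears: insurance 607.20 + destination terminal 869.56 + delivery 2271.24 + duty 36470.52 = 40218.52
Landed cost = invoice 340238.76 + 40218.52 = 380457.28

Total landed cost: CHF 380457.28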